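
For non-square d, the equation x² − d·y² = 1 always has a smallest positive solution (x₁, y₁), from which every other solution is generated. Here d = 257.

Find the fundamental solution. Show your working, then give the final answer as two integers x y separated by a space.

513 32

d=257: √d = [16; 32] (ℓ=1, odd), read p_1/q_1
k=0  a_k=16  p_k/q_k = 16/1
k=1  a_k=32  p_k/q_k = 513/32
fundamental: x₁=513, y₁=32  (since 263169 − 257·1024 = 1)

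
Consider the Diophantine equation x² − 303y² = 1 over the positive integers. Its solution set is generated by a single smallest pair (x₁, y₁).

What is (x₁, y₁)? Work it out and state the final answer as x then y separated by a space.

√303 = [17; 2,2,5,2,2,34, …], period ℓ=6 (even) → k=5
step 0: (17, 1)  from 17·(1,0) + (0,1)
…
step 3: (470, 27)  from 5·(87,5) + (35,2)
step 4: (1027, 59)  from 2·(470,27) + (87,5)
step 5: (2524, 145)  from 2·(1027,59) + (470,27)
(x₁, y₁) = (2524, 145);  2524² − 303·145² = 1 ✓

2524 145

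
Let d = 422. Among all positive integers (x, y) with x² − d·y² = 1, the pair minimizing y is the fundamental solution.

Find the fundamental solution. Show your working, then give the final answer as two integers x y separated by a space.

7022501 341850

√422 = [20; 1,1,5,2,1,…,1,1,40, …], period ℓ=14 (even) → k=13
a_0=20:  p_0=20·1+0=20,  q_0=20·0+1=1
a_1=1:  p_1=1·20+1=21,  q_1=1·1+0=1
a_2=1:  p_2=1·21+20=41,  q_2=1·1+1=2
a_3=5:  p_3=5·41+21=226,  q_3=5·2+1=11
…
a_5=1:  p_5=1·493+226=719,  q_5=1·24+11=35
a_6=3:  p_6=3·719+493=2650,  q_6=3·35+24=129
…
a_8=3:  p_8=3·53719+2650=163807,  q_8=3·2615+129=7974
a_9=1:  p_9=1·163807+53719=217526,  q_9=1·7974+2615=10589
a_10=2:  p_10=2·217526+163807=598859,  q_10=2·10589+7974=29152
a_11=5:  p_11=5·598859+217526=3211821,  q_11=5·29152+10589=156349
a_12=1:  p_12=1·3211821+598859=3810680,  q_12=1·156349+29152=185501
a_13=1:  p_13=1·3810680+3211821=7022501,  q_13=1·185501+156349=341850
fundamental: x₁=7022501, y₁=341850  (since 49315520295001 − 422·116861422500 = 1)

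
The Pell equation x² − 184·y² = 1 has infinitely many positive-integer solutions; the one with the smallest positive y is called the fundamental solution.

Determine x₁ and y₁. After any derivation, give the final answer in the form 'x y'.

d=184: √d = [13; 1,1,3,2,1,2,1,2,3,1,1,26] (ℓ=12, even), read p_11/q_11
k=0  a_k=13  p_k/q_k = 13/1
k=1  a_k=1  p_k/q_k = 14/1
k=2  a_k=1  p_k/q_k = 27/2
k=3  a_k=3  p_k/q_k = 95/7
…
k=8  a_k=2  p_k/q_k = 3147/232
…
k=10  a_k=1  p_k/q_k = 13741/1013
k=11  a_k=1  p_k/q_k = 24335/1794
(x₁, y₁) = (24335, 1794);  24335² − 184·1794² = 1 ✓

24335 1794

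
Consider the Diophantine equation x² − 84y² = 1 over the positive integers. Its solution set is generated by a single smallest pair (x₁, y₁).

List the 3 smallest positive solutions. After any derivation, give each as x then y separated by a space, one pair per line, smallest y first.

55 6
6049 660
665335 72594

√84 = [9; 6,18, …], period ℓ=2 (even) → k=1
k=0  a_k=9  p_k/q_k = 9/1
k=1  a_k=6  p_k/q_k = 55/6
fundamental: x₁=55, y₁=6  (since 3025 − 84·36 = 1)
(55+6√84)^2 = 6049 + 660√84
(55+6√84)^3 = 665335 + 72594√84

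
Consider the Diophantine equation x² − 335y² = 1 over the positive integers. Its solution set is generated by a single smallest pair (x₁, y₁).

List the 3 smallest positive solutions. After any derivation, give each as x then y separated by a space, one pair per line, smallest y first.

√335 → a₀=18, period (3,3,3,36); ℓ=4 even so k=3
a_0=18:  p_0=18·1+0=18,  q_0=18·0+1=1
a_1=3:  p_1=3·18+1=55,  q_1=3·1+0=3
a_2=3:  p_2=3·55+18=183,  q_2=3·3+1=10
a_3=3:  p_3=3·183+55=604,  q_3=3·10+3=33
fundamental: x₁=604, y₁=33  (since 364816 − 335·1089 = 1)
(604+33√335)^2 = 729631 + 39864√335
(604+33√335)^3 = 881393644 + 48155679√335

604 33
729631 39864
881393644 48155679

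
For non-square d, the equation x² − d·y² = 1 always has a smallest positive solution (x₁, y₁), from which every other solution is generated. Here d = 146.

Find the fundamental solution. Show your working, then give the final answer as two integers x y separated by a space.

145 12

√146 → a₀=12, period (12,24); ℓ=2 even so k=1
i=0: a=12 ⇒ p=12, q=1
i=1: a=12 ⇒ p=145, q=12
→ (145, 12).  Check: 145²=21025, 146·12²=21024, difference 1.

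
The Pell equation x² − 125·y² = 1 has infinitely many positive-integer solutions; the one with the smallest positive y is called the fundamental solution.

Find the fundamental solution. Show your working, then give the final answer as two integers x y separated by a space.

√125 = [11; 5,1,1,5,22, …], period ℓ=5 (odd) → k=9
a_0=11:  p_0=11·1+0=11,  q_0=11·0+1=1
a_1=5:  p_1=5·11+1=56,  q_1=5·1+0=5
a_2=1:  p_2=1·56+11=67,  q_2=1·5+1=6
…
a_4=5:  p_4=5·123+67=682,  q_4=5·11+6=61
a_5=22:  p_5=22·682+123=15127,  q_5=22·61+11=1353
a_6=5:  p_6=5·15127+682=76317,  q_6=5·1353+61=6826
a_7=1:  p_7=1·76317+15127=91444,  q_7=1·6826+1353=8179
a_8=1:  p_8=1·91444+76317=167761,  q_8=1·8179+6826=15005
a_9=5:  p_9=5·167761+91444=930249,  q_9=5·15005+8179=83204
(x₁, y₁) = (930249, 83204);  930249² − 125·83204² = 1 ✓

930249 83204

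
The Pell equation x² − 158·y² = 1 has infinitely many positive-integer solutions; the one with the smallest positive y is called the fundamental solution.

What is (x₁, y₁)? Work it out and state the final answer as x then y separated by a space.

√158 = [12; 1,1,3,12,3,1,1,24, …], period ℓ=8 (even) → k=7
a_0=12:  p_0=12·1+0=12,  q_0=12·0+1=1
a_1=1:  p_1=1·12+1=13,  q_1=1·1+0=1
a_2=1:  p_2=1·13+12=25,  q_2=1·1+1=2
a_3=3:  p_3=3·25+13=88,  q_3=3·2+1=7
…
a_5=3:  p_5=3·1081+88=3331,  q_5=3·86+7=265
a_6=1:  p_6=1·3331+1081=4412,  q_6=1·265+86=351
a_7=1:  p_7=1·4412+3331=7743,  q_7=1·351+265=616
fundamental: x₁=7743, y₁=616  (since 59954049 − 158·379456 = 1)

7743 616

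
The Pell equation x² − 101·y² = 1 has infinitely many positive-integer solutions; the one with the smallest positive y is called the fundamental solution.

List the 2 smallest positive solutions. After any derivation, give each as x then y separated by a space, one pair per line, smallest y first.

√101 = [10; 20, …], period ℓ=1 (odd) → k=1
a_0=10:  p_0=10·1+0=10,  q_0=10·0+1=1
a_1=20:  p_1=20·10+1=201,  q_1=20·1+0=20
→ (201, 20).  Check: 201²=40401, 101·20²=40400, difference 1.
k=2:  x_2 = 201·201+101·20·20 = 80801,  y_2 = 201·20+20·201 = 8040

201 20
80801 8040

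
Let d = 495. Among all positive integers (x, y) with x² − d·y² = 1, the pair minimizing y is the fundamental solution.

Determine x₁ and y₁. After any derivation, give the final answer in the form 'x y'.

89 4

√495 = [22; 4,44, …], period ℓ=2 (even) → k=1
k=0  a_k=22  p_k/q_k = 22/1
k=1  a_k=4  p_k/q_k = 89/4
fundamental: x₁=89, y₁=4  (since 7921 − 495·16 = 1)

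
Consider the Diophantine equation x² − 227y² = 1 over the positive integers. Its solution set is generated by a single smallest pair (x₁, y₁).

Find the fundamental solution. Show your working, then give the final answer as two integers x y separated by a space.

226 15

√227 → a₀=15, period (15,30); ℓ=2 even so k=1
i=0: a=15 ⇒ p=15, q=1
i=1: a=15 ⇒ p=226, q=15
fundamental: x₁=226, y₁=15  (since 51076 − 227·225 = 1)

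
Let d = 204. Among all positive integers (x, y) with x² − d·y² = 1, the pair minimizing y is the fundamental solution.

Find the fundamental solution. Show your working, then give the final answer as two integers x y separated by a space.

[14; 3,1,1,6,1,1,3,28] for √204; ℓ=8 ⇒ convergent index 7
step 0: (14, 1)  from 14·(1,0) + (0,1)
…
step 6: (1414, 99)  from 1·(757,53) + (657,46)
step 7: (4999, 350)  from 3·(1414,99) + (757,53)
→ (4999, 350).  Check: 4999²=24990001, 204·350²=24990000, difference 1.

4999 350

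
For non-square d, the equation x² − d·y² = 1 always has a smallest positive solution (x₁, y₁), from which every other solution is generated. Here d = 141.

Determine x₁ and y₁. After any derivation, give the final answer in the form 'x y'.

√141 → a₀=11, period (1,6,1,22); ℓ=4 even so k=3
step 0: (11, 1)  from 11·(1,0) + (0,1)
…
step 2: (83, 7)  from 6·(12,1) + (11,1)
step 3: (95, 8)  from 1·(83,7) + (12,1)
→ (95, 8).  Check: 95²=9025, 141·8²=9024, difference 1.

95 8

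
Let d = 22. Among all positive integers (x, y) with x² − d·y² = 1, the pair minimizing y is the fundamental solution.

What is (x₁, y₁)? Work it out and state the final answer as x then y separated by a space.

197 42

√22 = [4; 1,2,4,2,1,8, …], period ℓ=6 (even) → k=5
k=0  a_k=4  p_k/q_k = 4/1
k=1  a_k=1  p_k/q_k = 5/1
k=2  a_k=2  p_k/q_k = 14/3
k=3  a_k=4  p_k/q_k = 61/13
k=4  a_k=2  p_k/q_k = 136/29
k=5  a_k=1  p_k/q_k = 197/42
(x₁, y₁) = (197, 42);  197² − 22·42² = 1 ✓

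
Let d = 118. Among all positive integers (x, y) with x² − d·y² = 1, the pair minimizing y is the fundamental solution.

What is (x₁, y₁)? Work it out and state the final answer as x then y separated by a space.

306917 28254

d=118: √d = [10; 1,6,3,2,10,2,3,6,1,20] (ℓ=10, even), read p_9/q_9
step 0: (10, 1)  from 10·(1,0) + (0,1)
step 1: (11, 1)  from 1·(10,1) + (1,0)
step 2: (76, 7)  from 6·(11,1) + (10,1)
step 3: (239, 22)  from 3·(76,7) + (11,1)
step 4: (554, 51)  from 2·(239,22) + (76,7)
step 5: (5779, 532)  from 10·(554,51) + (239,22)
step 6: (12112, 1115)  from 2·(5779,532) + (554,51)
step 7: (42115, 3877)  from 3·(12112,1115) + (5779,532)
step 8: (264802, 24377)  from 6·(42115,3877) + (12112,1115)
step 9: (306917, 28254)  from 1·(264802,24377) + (42115,3877)
→ (306917, 28254).  Check: 306917²=94198044889, 118·28254²=94198044888, difference 1.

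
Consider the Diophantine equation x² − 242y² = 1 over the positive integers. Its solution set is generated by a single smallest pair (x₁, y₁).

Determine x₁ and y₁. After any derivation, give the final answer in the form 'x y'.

19601 1260

√242 → a₀=15, period (1,1,3,1,14,1,3,1,1,30); ℓ=10 even so k=9
k=0  a_k=15  p_k/q_k = 15/1
k=1  a_k=1  p_k/q_k = 16/1
…
k=3  a_k=3  p_k/q_k = 109/7
k=4  a_k=1  p_k/q_k = 140/9
…
k=6  a_k=1  p_k/q_k = 2209/142
k=7  a_k=3  p_k/q_k = 8696/559
k=8  a_k=1  p_k/q_k = 10905/701
k=9  a_k=1  p_k/q_k = 19601/1260
fundamental: x₁=19601, y₁=1260  (since 384199201 − 242·1587600 = 1)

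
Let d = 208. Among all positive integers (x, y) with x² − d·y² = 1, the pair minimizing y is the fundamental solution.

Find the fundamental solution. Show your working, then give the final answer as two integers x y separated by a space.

649 45

d=208: √d = [14; 2,2,1,2,2,28] (ℓ=6, even), read p_5/q_5
i=0: a=14 ⇒ p=14, q=1
…
i=4: a=2 ⇒ p=274, q=19
i=5: a=2 ⇒ p=649, q=45
(x₁, y₁) = (649, 45);  649² − 208·45² = 1 ✓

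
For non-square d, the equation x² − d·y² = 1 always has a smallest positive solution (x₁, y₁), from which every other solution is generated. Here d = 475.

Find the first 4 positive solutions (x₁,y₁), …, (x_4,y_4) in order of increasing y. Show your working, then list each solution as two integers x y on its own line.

57799 2652
6681448801 306565896
772362118440199 35438404443156
89283516160768675201 4096608676513381392

[21; 1,3,1,6,2,6,1,3,1,42] for √475; ℓ=10 ⇒ convergent index 9
a_0=21:  p_0=21·1+0=21,  q_0=21·0+1=1
a_1=1:  p_1=1·21+1=22,  q_1=1·1+0=1
…
a_3=1:  p_3=1·87+22=109,  q_3=1·4+1=5
a_4=6:  p_4=6·109+87=741,  q_4=6·5+4=34
…
a_7=1:  p_7=1·10287+1591=11878,  q_7=1·472+73=545
a_8=3:  p_8=3·11878+10287=45921,  q_8=3·545+472=2107
a_9=1:  p_9=1·45921+11878=57799,  q_9=1·2107+545=2652
(x₁, y₁) = (57799, 2652);  57799² − 475·2652² = 1 ✓
(57799+2652√475)^2 = 6681448801 + 306565896√475
(57799+2652√475)^3 = 772362118440199 + 35438404443156√475
(57799+2652√475)^4 = 89283516160768675201 + 4096608676513381392√475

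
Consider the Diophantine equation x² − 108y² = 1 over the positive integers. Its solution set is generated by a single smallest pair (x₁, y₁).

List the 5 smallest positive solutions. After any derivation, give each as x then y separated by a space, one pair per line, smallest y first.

d=108: √d = [10; 2,1,1,4,1,1,2,20] (ℓ=8, even), read p_7/q_7
i=0: a=10 ⇒ p=10, q=1
i=1: a=2 ⇒ p=21, q=2
i=2: a=1 ⇒ p=31, q=3
i=3: a=1 ⇒ p=52, q=5
…
i=5: a=1 ⇒ p=291, q=28
i=6: a=1 ⇒ p=530, q=51
i=7: a=2 ⇒ p=1351, q=130
(x₁, y₁) = (1351, 130);  1351² − 108·130² = 1 ✓
(1351+130√108)^2 = 3650401 + 351260√108
(1351+130√108)^3 = 9863382151 + 949104390√108
(1351+130√108)^4 = 26650854921601 + 2564479710520√108
(1351+130√108)^5 = 72010600134783751 + 6929223228720650√108

1351 130
3650401 351260
9863382151 949104390
26650854921601 2564479710520
72010600134783751 6929223228720650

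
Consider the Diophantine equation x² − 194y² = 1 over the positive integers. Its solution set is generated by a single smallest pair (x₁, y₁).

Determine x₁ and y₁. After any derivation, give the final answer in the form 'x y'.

√194 → a₀=13, period (1,12,1,26); ℓ=4 even so k=3
i=0: a=13 ⇒ p=13, q=1
i=1: a=1 ⇒ p=14, q=1
i=2: a=12 ⇒ p=181, q=13
i=3: a=1 ⇒ p=195, q=14
fundamental: x₁=195, y₁=14  (since 38025 − 194·196 = 1)

195 14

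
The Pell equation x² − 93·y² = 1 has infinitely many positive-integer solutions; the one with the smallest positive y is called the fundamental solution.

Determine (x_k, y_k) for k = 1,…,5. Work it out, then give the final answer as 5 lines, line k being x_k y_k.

√93 = [9; 1,1,1,4,6,4,1,1,1,18, …], period ℓ=10 (even) → k=9
k=0  a_k=9  p_k/q_k = 9/1
…
k=3  a_k=1  p_k/q_k = 29/3
k=4  a_k=4  p_k/q_k = 135/14
k=5  a_k=6  p_k/q_k = 839/87
…
k=8  a_k=1  p_k/q_k = 7821/811
k=9  a_k=1  p_k/q_k = 12151/1260
(x₁, y₁) = (12151, 1260);  12151² − 93·1260² = 1 ✓
k=2:  x_2 = 12151·12151+93·1260·1260 = 295293601,  y_2 = 12151·1260+1260·12151 = 30620520
k=3:  x_3 = 12151·295293601+93·1260·30620520 = 7176225079351,  y_3 = 12151·30620520+1260·295293601 = 744139875780
k=4:  x_4 = 12151·7176225079351+93·1260·744139875780 = 174396621583094401,  y_4 = 12151·744139875780+1260·7176225079351 = 18084087230585040
k=5:  x_5 = 12151·174396621583094401+93·1260·18084087230585040 = 4238186690536135053751,  y_5 = 12151·18084087230585040+1260·174396621583094401 = 439479487133537766300

12151 1260
295293601 30620520
7176225079351 744139875780
174396621583094401 18084087230585040
4238186690536135053751 439479487133537766300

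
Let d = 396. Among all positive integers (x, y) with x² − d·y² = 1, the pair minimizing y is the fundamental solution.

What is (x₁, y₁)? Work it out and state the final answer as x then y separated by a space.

[19; 1,8,1,38] for √396; ℓ=4 ⇒ convergent index 3
step 0: (19, 1)  from 19·(1,0) + (0,1)
step 1: (20, 1)  from 1·(19,1) + (1,0)
step 2: (179, 9)  from 8·(20,1) + (19,1)
step 3: (199, 10)  from 1·(179,9) + (20,1)
fundamental: x₁=199, y₁=10  (since 39601 − 396·100 = 1)

199 10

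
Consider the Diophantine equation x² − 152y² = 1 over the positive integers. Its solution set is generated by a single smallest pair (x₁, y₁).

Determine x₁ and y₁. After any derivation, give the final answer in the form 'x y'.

√152 → a₀=12, period (3,24); ℓ=2 even so k=1
a_0=12:  p_0=12·1+0=12,  q_0=12·0+1=1
a_1=3:  p_1=3·12+1=37,  q_1=3·1+0=3
fundamental: x₁=37, y₁=3  (since 1369 − 152·9 = 1)

37 3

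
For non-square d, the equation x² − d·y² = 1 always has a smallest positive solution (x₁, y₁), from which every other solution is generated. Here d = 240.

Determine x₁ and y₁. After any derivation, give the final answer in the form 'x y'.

31 2

[15; 2,30] for √240; ℓ=2 ⇒ convergent index 1
a_0=15:  p_0=15·1+0=15,  q_0=15·0+1=1
a_1=2:  p_1=2·15+1=31,  q_1=2·1+0=2
fundamental: x₁=31, y₁=2  (since 961 − 240·4 = 1)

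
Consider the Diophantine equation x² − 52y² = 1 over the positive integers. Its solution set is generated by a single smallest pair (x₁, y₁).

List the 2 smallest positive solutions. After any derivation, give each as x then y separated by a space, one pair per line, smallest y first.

649 90
842401 116820

d=52: √d = [7; 4,1,2,1,4,14] (ℓ=6, even), read p_5/q_5
a_0=7:  p_0=7·1+0=7,  q_0=7·0+1=1
a_1=4:  p_1=4·7+1=29,  q_1=4·1+0=4
…
a_3=2:  p_3=2·36+29=101,  q_3=2·5+4=14
a_4=1:  p_4=1·101+36=137,  q_4=1·14+5=19
a_5=4:  p_5=4·137+101=649,  q_5=4·19+14=90
(x₁, y₁) = (649, 90);  649² − 52·90² = 1 ✓
k=2:  x_2 = 649·649+52·90·90 = 842401,  y_2 = 649·90+90·649 = 116820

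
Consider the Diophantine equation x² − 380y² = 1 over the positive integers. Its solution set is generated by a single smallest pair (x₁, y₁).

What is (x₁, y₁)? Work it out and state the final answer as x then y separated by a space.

39 2

√380 → a₀=19, period (2,38); ℓ=2 even so k=1
k=0  a_k=19  p_k/q_k = 19/1
k=1  a_k=2  p_k/q_k = 39/2
(x₁, y₁) = (39, 2);  39² − 380·2² = 1 ✓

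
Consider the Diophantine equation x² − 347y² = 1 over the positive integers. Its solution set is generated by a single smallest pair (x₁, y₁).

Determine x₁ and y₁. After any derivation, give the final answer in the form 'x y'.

√347 = [18; 1,1,1,2,4,…,1,1,36, …], period ℓ=14 (even) → k=13
k=0  a_k=18  p_k/q_k = 18/1
k=1  a_k=1  p_k/q_k = 19/1
…
k=3  a_k=1  p_k/q_k = 56/3
…
k=5  a_k=4  p_k/q_k = 652/35
k=6  a_k=1  p_k/q_k = 801/43
k=7  a_k=17  p_k/q_k = 14269/766
k=8  a_k=1  p_k/q_k = 15070/809
…
k=10  a_k=2  p_k/q_k = 164168/8813
…
k=12  a_k=1  p_k/q_k = 402885/21628
k=13  a_k=1  p_k/q_k = 641602/34443
fundamental: x₁=641602, y₁=34443  (since 411653126404 − 347·1186320249 = 1)

641602 34443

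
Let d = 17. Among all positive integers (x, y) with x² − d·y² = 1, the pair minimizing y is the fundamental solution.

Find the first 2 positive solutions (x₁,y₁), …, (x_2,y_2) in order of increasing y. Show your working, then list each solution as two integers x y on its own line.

√17 = [4; 8, …], period ℓ=1 (odd) → k=1
a_0=4:  p_0=4·1+0=4,  q_0=4·0+1=1
a_1=8:  p_1=8·4+1=33,  q_1=8·1+0=8
(x₁, y₁) = (33, 8);  33² − 17·8² = 1 ✓
(33+8√17)^2 = 2177 + 528√17

33 8
2177 528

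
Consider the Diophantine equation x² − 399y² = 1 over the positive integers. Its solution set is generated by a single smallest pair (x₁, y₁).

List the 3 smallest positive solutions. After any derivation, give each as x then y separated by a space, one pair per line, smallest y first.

20 1
799 40
31940 1599

√399 = [19; 1,38, …], period ℓ=2 (even) → k=1
k=0  a_k=19  p_k/q_k = 19/1
k=1  a_k=1  p_k/q_k = 20/1
fundamental: x₁=20, y₁=1  (since 400 − 399·1 = 1)
k=2:  x_2 = 20·20+399·1·1 = 799,  y_2 = 20·1+1·20 = 40
k=3:  x_3 = 20·799+399·1·40 = 31940,  y_3 = 20·40+1·799 = 1599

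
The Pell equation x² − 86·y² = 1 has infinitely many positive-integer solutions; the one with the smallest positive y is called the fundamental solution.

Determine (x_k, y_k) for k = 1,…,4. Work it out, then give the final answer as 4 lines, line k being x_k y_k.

√86 = [9; 3,1,1,1,8,1,1,1,3,18, …], period ℓ=10 (even) → k=9
i=0: a=9 ⇒ p=9, q=1
…
i=2: a=1 ⇒ p=37, q=4
i=3: a=1 ⇒ p=65, q=7
i=4: a=1 ⇒ p=102, q=11
…
i=8: a=1 ⇒ p=2847, q=307
i=9: a=3 ⇒ p=10405, q=1122
fundamental: x₁=10405, y₁=1122  (since 108264025 − 86·1258884 = 1)
n=2: (10405,1122)∘(10405,1122) = (10405·10405+86·1122·1122, 10405·1122+1122·10405) = (216528049,23348820)
n=3: (216528049,23348820)∘(10405,1122) = (10405·216528049+86·1122·23348820, 10405·23348820+1122·216528049) = (4505948689285,485888943078)
n=4: (4505948689285,485888943078)∘(10405,1122) = (10405·4505948689285+86·1122·485888943078, 10405·485888943078+1122·4505948689285) = (93768792007492801,10111348882104360)

10405 1122
216528049 23348820
4505948689285 485888943078
93768792007492801 10111348882104360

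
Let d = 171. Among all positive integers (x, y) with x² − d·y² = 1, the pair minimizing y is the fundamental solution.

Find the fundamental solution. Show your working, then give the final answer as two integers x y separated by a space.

170 13

√171 → a₀=13, period (13,26); ℓ=2 even so k=1
i=0: a=13 ⇒ p=13, q=1
i=1: a=13 ⇒ p=170, q=13
fundamental: x₁=170, y₁=13  (since 28900 − 171·169 = 1)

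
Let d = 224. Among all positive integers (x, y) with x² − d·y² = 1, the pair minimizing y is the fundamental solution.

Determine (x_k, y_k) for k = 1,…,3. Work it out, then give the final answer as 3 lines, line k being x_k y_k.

[14; 1,28] for √224; ℓ=2 ⇒ convergent index 1
i=0: a=14 ⇒ p=14, q=1
i=1: a=1 ⇒ p=15, q=1
→ (15, 1).  Check: 15²=225, 224·1²=224, difference 1.
(x_2, y_2) = (15·15 + 224·1·1, 15·1 + 1·15) = (449, 30)
(x_3, y_3) = (15·449 + 224·1·30, 15·30 + 1·449) = (13455, 899)

15 1
449 30
13455 899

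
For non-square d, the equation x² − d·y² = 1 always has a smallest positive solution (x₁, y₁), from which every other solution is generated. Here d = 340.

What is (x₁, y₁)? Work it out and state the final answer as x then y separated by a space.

√340 → a₀=18, period (2,3,1,1,1,…,3,2,36); ℓ=14 even so k=13
a_0=18:  p_0=18·1+0=18,  q_0=18·0+1=1
a_1=2:  p_1=2·18+1=37,  q_1=2·1+0=2
a_2=3:  p_2=3·37+18=129,  q_2=3·2+1=7
a_3=1:  p_3=1·129+37=166,  q_3=1·7+2=9
a_4=1:  p_4=1·166+129=295,  q_4=1·9+7=16
a_5=1:  p_5=1·295+166=461,  q_5=1·16+9=25
a_6=1:  p_6=1·461+295=756,  q_6=1·25+16=41
a_7=8:  p_7=8·756+461=6509,  q_7=8·41+25=353
a_8=1:  p_8=1·6509+756=7265,  q_8=1·353+41=394
a_9=1:  p_9=1·7265+6509=13774,  q_9=1·394+353=747
a_10=1:  p_10=1·13774+7265=21039,  q_10=1·747+394=1141
a_11=1:  p_11=1·21039+13774=34813,  q_11=1·1141+747=1888
a_12=3:  p_12=3·34813+21039=125478,  q_12=3·1888+1141=6805
a_13=2:  p_13=2·125478+34813=285769,  q_13=2·6805+1888=15498
→ (285769, 15498).  Check: 285769²=81663921361, 340·15498²=81663921360, difference 1.

285769 15498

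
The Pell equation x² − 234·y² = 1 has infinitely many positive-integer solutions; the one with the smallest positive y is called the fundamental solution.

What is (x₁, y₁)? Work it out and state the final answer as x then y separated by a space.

5201 340

d=234: √d = [15; 3,2,1,2,1,2,3,30] (ℓ=8, even), read p_7/q_7
i=0: a=15 ⇒ p=15, q=1
…
i=2: a=2 ⇒ p=107, q=7
…
i=6: a=2 ⇒ p=1545, q=101
i=7: a=3 ⇒ p=5201, q=340
(x₁, y₁) = (5201, 340);  5201² − 234·340² = 1 ✓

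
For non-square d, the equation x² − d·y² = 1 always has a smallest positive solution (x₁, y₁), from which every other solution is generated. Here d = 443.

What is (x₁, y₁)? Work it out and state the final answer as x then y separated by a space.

442 21

√443 = [21; 21,42, …], period ℓ=2 (even) → k=1
i=0: a=21 ⇒ p=21, q=1
i=1: a=21 ⇒ p=442, q=21
fundamental: x₁=442, y₁=21  (since 195364 − 443·441 = 1)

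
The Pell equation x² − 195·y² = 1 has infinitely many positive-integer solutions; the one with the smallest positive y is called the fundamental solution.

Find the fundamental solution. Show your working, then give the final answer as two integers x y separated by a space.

14 1

√195 → a₀=13, period (1,26); ℓ=2 even so k=1
k=0  a_k=13  p_k/q_k = 13/1
k=1  a_k=1  p_k/q_k = 14/1
→ (14, 1).  Check: 14²=196, 195·1²=195, difference 1.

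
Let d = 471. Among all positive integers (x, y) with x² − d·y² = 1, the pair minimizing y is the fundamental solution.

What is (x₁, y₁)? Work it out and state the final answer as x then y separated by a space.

7838695 361188

[21; 1,2,2,1,3,…,2,1,42] for √471; ℓ=14 ⇒ convergent index 13
k=0  a_k=21  p_k/q_k = 21/1
…
k=2  a_k=2  p_k/q_k = 65/3
k=3  a_k=2  p_k/q_k = 152/7
k=4  a_k=1  p_k/q_k = 217/10
…
k=6  a_k=4  p_k/q_k = 3429/158
…
k=8  a_k=4  p_k/q_k = 198665/9154
…
k=10  a_k=1  p_k/q_k = 843469/38865
…
k=12  a_k=2  p_k/q_k = 5506953/253747
k=13  a_k=1  p_k/q_k = 7838695/361188
(x₁, y₁) = (7838695, 361188);  7838695² − 471·361188² = 1 ✓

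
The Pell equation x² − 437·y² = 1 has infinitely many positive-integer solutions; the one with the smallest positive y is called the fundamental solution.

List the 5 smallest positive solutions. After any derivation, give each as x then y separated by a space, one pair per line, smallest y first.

d=437: √d = [20; 1,9,2,9,1,40] (ℓ=6, even), read p_5/q_5
step 0: (20, 1)  from 20·(1,0) + (0,1)
…
step 2: (209, 10)  from 9·(21,1) + (20,1)
…
step 4: (4160, 199)  from 9·(439,21) + (209,10)
step 5: (4599, 220)  from 1·(4160,199) + (439,21)
(x₁, y₁) = (4599, 220);  4599² − 437·220² = 1 ✓
k=2:  x_2 = 4599·4599+437·220·220 = 42301601,  y_2 = 4599·220+220·4599 = 2023560
k=3:  x_3 = 4599·42301601+437·220·2023560 = 389090121399,  y_3 = 4599·2023560+220·42301601 = 18612704660
k=4:  x_4 = 4599·389090121399+437·220·18612704660 = 3578850894326401,  y_4 = 4599·18612704660+220·389090121399 = 171199655439120
k=5:  x_5 = 4599·3578850894326401+437·220·171199655439120 = 32918270136924114999,  y_5 = 4599·171199655439120+220·3578850894326401 = 1574694412116321100

4599 220
42301601 2023560
389090121399 18612704660
3578850894326401 171199655439120
32918270136924114999 1574694412116321100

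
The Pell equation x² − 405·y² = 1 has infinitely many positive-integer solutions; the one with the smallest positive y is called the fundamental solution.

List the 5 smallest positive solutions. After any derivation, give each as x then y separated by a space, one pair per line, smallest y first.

d=405: √d = [20; 8,40] (ℓ=2, even), read p_1/q_1
step 0: (20, 1)  from 20·(1,0) + (0,1)
step 1: (161, 8)  from 8·(20,1) + (1,0)
→ (161, 8).  Check: 161²=25921, 405·8²=25920, difference 1.
k=2:  x_2 = 161·161+405·8·8 = 51841,  y_2 = 161·8+8·161 = 2576
k=3:  x_3 = 161·51841+405·8·2576 = 16692641,  y_3 = 161·2576+8·51841 = 829464
k=4:  x_4 = 161·16692641+405·8·829464 = 5374978561,  y_4 = 161·829464+8·16692641 = 267084832
k=5:  x_5 = 161·5374978561+405·8·267084832 = 1730726404001,  y_5 = 161·267084832+8·5374978561 = 86000486440

161 8
51841 2576
16692641 829464
5374978561 267084832
1730726404001 86000486440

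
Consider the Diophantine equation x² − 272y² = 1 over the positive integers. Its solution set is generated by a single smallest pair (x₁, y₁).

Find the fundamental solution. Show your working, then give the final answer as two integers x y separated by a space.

√272 = [16; 2,32, …], period ℓ=2 (even) → k=1
i=0: a=16 ⇒ p=16, q=1
i=1: a=2 ⇒ p=33, q=2
fundamental: x₁=33, y₁=2  (since 1089 − 272·4 = 1)

33 2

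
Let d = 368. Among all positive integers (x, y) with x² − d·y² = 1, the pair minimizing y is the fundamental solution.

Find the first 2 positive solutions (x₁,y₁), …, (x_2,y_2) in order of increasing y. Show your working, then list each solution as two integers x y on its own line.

1151 60
2649601 138120

√368 = [19; 5,2,5,38, …], period ℓ=4 (even) → k=3
k=0  a_k=19  p_k/q_k = 19/1
…
k=2  a_k=2  p_k/q_k = 211/11
k=3  a_k=5  p_k/q_k = 1151/60
fundamental: x₁=1151, y₁=60  (since 1324801 − 368·3600 = 1)
k=2:  x_2 = 1151·1151+368·60·60 = 2649601,  y_2 = 1151·60+60·1151 = 138120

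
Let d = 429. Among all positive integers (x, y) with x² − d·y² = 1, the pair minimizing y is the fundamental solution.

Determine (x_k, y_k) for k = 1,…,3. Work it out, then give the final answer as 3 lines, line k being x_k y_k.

[20; 1,2,2,9,1,12,1,9,2,2,1,40] for √429; ℓ=12 ⇒ convergent index 11
step 0: (20, 1)  from 20·(1,0) + (0,1)
step 1: (21, 1)  from 1·(20,1) + (1,0)
step 2: (62, 3)  from 2·(21,1) + (20,1)
step 3: (145, 7)  from 2·(62,3) + (21,1)
step 4: (1367, 66)  from 9·(145,7) + (62,3)
step 5: (1512, 73)  from 1·(1367,66) + (145,7)
step 6: (19511, 942)  from 12·(1512,73) + (1367,66)
step 7: (21023, 1015)  from 1·(19511,942) + (1512,73)
step 8: (208718, 10077)  from 9·(21023,1015) + (19511,942)
…
step 10: (1085636, 52415)  from 2·(438459,21169) + (208718,10077)
step 11: (1524095, 73584)  from 1·(1085636,52415) + (438459,21169)
→ (1524095, 73584).  Check: 1524095²=2322865569025, 429·73584²=2322865569024, difference 1.
(1524095+73584√429)^2 = 4645731138049 + 224298012960√429
(1524095+73584√429)^3 = 14161071197688057215 + 683702960124468816√429

1524095 73584
4645731138049 224298012960
14161071197688057215 683702960124468816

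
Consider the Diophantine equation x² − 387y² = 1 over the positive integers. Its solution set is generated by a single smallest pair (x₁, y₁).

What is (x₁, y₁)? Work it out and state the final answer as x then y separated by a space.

d=387: √d = [19; 1,2,19,2,1,38] (ℓ=6, even), read p_5/q_5
i=0: a=19 ⇒ p=19, q=1
i=1: a=1 ⇒ p=20, q=1
…
i=3: a=19 ⇒ p=1141, q=58
i=4: a=2 ⇒ p=2341, q=119
i=5: a=1 ⇒ p=3482, q=177
(x₁, y₁) = (3482, 177);  3482² − 387·177² = 1 ✓

3482 177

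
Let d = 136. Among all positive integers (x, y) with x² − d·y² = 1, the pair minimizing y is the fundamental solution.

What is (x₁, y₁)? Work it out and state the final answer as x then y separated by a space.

35 3

[11; 1,1,1,22] for √136; ℓ=4 ⇒ convergent index 3
step 0: (11, 1)  from 11·(1,0) + (0,1)
step 1: (12, 1)  from 1·(11,1) + (1,0)
step 2: (23, 2)  from 1·(12,1) + (11,1)
step 3: (35, 3)  from 1·(23,2) + (12,1)
fundamental: x₁=35, y₁=3  (since 1225 − 136·9 = 1)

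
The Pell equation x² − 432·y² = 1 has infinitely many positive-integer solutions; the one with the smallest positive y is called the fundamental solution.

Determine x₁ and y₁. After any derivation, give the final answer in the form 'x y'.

1351 65

√432 = [20; 1,3,1,1,1,3,1,40, …], period ℓ=8 (even) → k=7
a_0=20:  p_0=20·1+0=20,  q_0=20·0+1=1
a_1=1:  p_1=1·20+1=21,  q_1=1·1+0=1
a_2=3:  p_2=3·21+20=83,  q_2=3·1+1=4
…
a_4=1:  p_4=1·104+83=187,  q_4=1·5+4=9
…
a_6=3:  p_6=3·291+187=1060,  q_6=3·14+9=51
a_7=1:  p_7=1·1060+291=1351,  q_7=1·51+14=65
→ (1351, 65).  Check: 1351²=1825201, 432·65²=1825200, difference 1.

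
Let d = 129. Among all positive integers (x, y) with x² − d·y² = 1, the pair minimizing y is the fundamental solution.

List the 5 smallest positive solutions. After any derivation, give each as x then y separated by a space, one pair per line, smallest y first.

16855 1484
568182049 50025640
19153416854935 1686364322916
645661681611676801 56847341275472720
21765255267976208106775 1916323872709821068284

√129 = [11; 2,1,3,1,6,1,3,1,2,22, …], period ℓ=10 (even) → k=9
a_0=11:  p_0=11·1+0=11,  q_0=11·0+1=1
…
a_2=1:  p_2=1·23+11=34,  q_2=1·2+1=3
a_3=3:  p_3=3·34+23=125,  q_3=3·3+2=11
a_4=1:  p_4=1·125+34=159,  q_4=1·11+3=14
…
a_8=1:  p_8=1·4793+1238=6031,  q_8=1·422+109=531
a_9=2:  p_9=2·6031+4793=16855,  q_9=2·531+422=1484
→ (16855, 1484).  Check: 16855²=284091025, 129·1484²=284091024, difference 1.
(16855+1484√129)^2 = 568182049 + 50025640√129
(16855+1484√129)^3 = 19153416854935 + 1686364322916√129
(16855+1484√129)^4 = 645661681611676801 + 56847341275472720√129
(16855+1484√129)^5 = 21765255267976208106775 + 1916323872709821068284√129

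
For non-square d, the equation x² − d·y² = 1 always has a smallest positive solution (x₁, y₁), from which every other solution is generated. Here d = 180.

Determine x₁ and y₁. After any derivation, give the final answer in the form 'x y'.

√180 → a₀=13, period (2,2,2,26); ℓ=4 even so k=3
a_0=13:  p_0=13·1+0=13,  q_0=13·0+1=1
…
a_2=2:  p_2=2·27+13=67,  q_2=2·2+1=5
a_3=2:  p_3=2·67+27=161,  q_3=2·5+2=12
(x₁, y₁) = (161, 12);  161² − 180·12² = 1 ✓

161 12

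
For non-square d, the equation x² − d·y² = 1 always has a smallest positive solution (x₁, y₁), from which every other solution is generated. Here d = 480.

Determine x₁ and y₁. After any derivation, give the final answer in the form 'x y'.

[21; 1,9,1,42] for √480; ℓ=4 ⇒ convergent index 3
a_0=21:  p_0=21·1+0=21,  q_0=21·0+1=1
a_1=1:  p_1=1·21+1=22,  q_1=1·1+0=1
a_2=9:  p_2=9·22+21=219,  q_2=9·1+1=10
a_3=1:  p_3=1·219+22=241,  q_3=1·10+1=11
fundamental: x₁=241, y₁=11  (since 58081 − 480·121 = 1)

241 11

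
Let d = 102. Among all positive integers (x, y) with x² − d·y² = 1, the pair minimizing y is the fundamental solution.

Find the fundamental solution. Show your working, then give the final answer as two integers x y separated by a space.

√102 = [10; 10,20, …], period ℓ=2 (even) → k=1
i=0: a=10 ⇒ p=10, q=1
i=1: a=10 ⇒ p=101, q=10
fundamental: x₁=101, y₁=10  (since 10201 − 102·100 = 1)

101 10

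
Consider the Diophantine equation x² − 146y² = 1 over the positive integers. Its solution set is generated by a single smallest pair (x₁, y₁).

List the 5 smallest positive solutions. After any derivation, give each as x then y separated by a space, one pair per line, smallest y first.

145 12
42049 3480
12194065 1009188
3536236801 292661040
1025496478225 84870692412

√146 → a₀=12, period (12,24); ℓ=2 even so k=1
k=0  a_k=12  p_k/q_k = 12/1
k=1  a_k=12  p_k/q_k = 145/12
fundamental: x₁=145, y₁=12  (since 21025 − 146·144 = 1)
(145+12√146)^2 = 42049 + 3480√146
(145+12√146)^3 = 12194065 + 1009188√146
(145+12√146)^4 = 3536236801 + 292661040√146
(145+12√146)^5 = 1025496478225 + 84870692412√146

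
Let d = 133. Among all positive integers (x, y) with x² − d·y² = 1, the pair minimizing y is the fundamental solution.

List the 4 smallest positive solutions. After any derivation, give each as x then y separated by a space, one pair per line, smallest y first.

2588599 224460
13401689565601 1162073863080
69383200415647777399 6016286479789825380
359210566425477440164982401 31147506330593762303822160

d=133: √d = [11; 1,1,7,5,1,…,1,1,22] (ℓ=16, even), read p_15/q_15
i=0: a=11 ⇒ p=11, q=1
i=1: a=1 ⇒ p=12, q=1
i=2: a=1 ⇒ p=23, q=2
i=3: a=7 ⇒ p=173, q=15
i=4: a=5 ⇒ p=888, q=77
i=5: a=1 ⇒ p=1061, q=92
…
i=7: a=1 ⇒ p=3010, q=261
…
i=10: a=1 ⇒ p=18948, q=1643
…
i=12: a=5 ⇒ p=168583, q=14618
i=13: a=7 ⇒ p=1210008, q=104921
i=14: a=1 ⇒ p=1378591, q=119539
i=15: a=1 ⇒ p=2588599, q=224460
(x₁, y₁) = (2588599, 224460);  2588599² − 133·224460² = 1 ✓
(x_2, y_2) = (2588599·2588599 + 133·224460·224460, 2588599·224460 + 224460·2588599) = (13401689565601, 1162073863080)
(x_3, y_3) = (2588599·13401689565601 + 133·224460·1162073863080, 2588599·1162073863080 + 224460·13401689565601) = (69383200415647777399, 6016286479789825380)
(x_4, y_4) = (2588599·69383200415647777399 + 133·224460·6016286479789825380, 2588599·6016286479789825380 + 224460·69383200415647777399) = (359210566425477440164982401, 31147506330593762303822160)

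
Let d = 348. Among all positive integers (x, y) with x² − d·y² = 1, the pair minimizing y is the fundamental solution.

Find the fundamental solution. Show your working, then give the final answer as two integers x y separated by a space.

1567 84

√348 = [18; 1,1,1,8,1,1,1,36, …], period ℓ=8 (even) → k=7
a_0=18:  p_0=18·1+0=18,  q_0=18·0+1=1
…
a_2=1:  p_2=1·19+18=37,  q_2=1·1+1=2
…
a_4=8:  p_4=8·56+37=485,  q_4=8·3+2=26
a_5=1:  p_5=1·485+56=541,  q_5=1·26+3=29
a_6=1:  p_6=1·541+485=1026,  q_6=1·29+26=55
a_7=1:  p_7=1·1026+541=1567,  q_7=1·55+29=84
(x₁, y₁) = (1567, 84);  1567² − 348·84² = 1 ✓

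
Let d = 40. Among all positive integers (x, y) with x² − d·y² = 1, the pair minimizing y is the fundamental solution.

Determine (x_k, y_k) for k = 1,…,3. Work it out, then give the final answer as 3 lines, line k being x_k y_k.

d=40: √d = [6; 3,12] (ℓ=2, even), read p_1/q_1
k=0  a_k=6  p_k/q_k = 6/1
k=1  a_k=3  p_k/q_k = 19/3
fundamental: x₁=19, y₁=3  (since 361 − 40·9 = 1)
(x_2, y_2) = (19·19 + 40·3·3, 19·3 + 3·19) = (721, 114)
(x_3, y_3) = (19·721 + 40·3·114, 19·114 + 3·721) = (27379, 4329)

19 3
721 114
27379 4329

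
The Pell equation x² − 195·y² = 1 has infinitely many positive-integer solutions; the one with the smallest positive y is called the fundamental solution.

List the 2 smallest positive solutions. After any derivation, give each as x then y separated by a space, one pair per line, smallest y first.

14 1
391 28

[13; 1,26] for √195; ℓ=2 ⇒ convergent index 1
a_0=13:  p_0=13·1+0=13,  q_0=13·0+1=1
a_1=1:  p_1=1·13+1=14,  q_1=1·1+0=1
(x₁, y₁) = (14, 1);  14² − 195·1² = 1 ✓
n=2: (14,1)∘(14,1) = (14·14+195·1·1, 14·1+1·14) = (391,28)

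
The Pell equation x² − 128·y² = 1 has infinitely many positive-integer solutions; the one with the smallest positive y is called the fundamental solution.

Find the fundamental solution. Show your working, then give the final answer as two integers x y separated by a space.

577 51

[11; 3,5,3,22] for √128; ℓ=4 ⇒ convergent index 3
k=0  a_k=11  p_k/q_k = 11/1
k=1  a_k=3  p_k/q_k = 34/3
k=2  a_k=5  p_k/q_k = 181/16
k=3  a_k=3  p_k/q_k = 577/51
fundamental: x₁=577, y₁=51  (since 332929 − 128·2601 = 1)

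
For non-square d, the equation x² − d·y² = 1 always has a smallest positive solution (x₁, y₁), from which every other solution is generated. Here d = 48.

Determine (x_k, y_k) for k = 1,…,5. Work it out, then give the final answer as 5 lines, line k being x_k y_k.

7 1
97 14
1351 195
18817 2716
262087 37829

√48 = [6; 1,12, …], period ℓ=2 (even) → k=1
step 0: (6, 1)  from 6·(1,0) + (0,1)
step 1: (7, 1)  from 1·(6,1) + (1,0)
→ (7, 1).  Check: 7²=49, 48·1²=48, difference 1.
n=2: (7,1)∘(7,1) = (7·7+48·1·1, 7·1+1·7) = (97,14)
n=3: (97,14)∘(7,1) = (7·97+48·1·14, 7·14+1·97) = (1351,195)
n=4: (1351,195)∘(7,1) = (7·1351+48·1·195, 7·195+1·1351) = (18817,2716)
n=5: (18817,2716)∘(7,1) = (7·18817+48·1·2716, 7·2716+1·18817) = (262087,37829)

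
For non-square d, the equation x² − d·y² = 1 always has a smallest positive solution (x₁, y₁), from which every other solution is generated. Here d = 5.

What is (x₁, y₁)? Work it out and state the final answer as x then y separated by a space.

[2; 4] for √5; ℓ=1 ⇒ convergent index 1
a_0=2:  p_0=2·1+0=2,  q_0=2·0+1=1
a_1=4:  p_1=4·2+1=9,  q_1=4·1+0=4
fundamental: x₁=9, y₁=4  (since 81 − 5·16 = 1)

9 4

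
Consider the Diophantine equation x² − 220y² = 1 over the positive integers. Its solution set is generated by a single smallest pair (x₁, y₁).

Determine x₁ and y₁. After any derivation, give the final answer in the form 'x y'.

√220 = [14; 1,4,1,28, …], period ℓ=4 (even) → k=3
i=0: a=14 ⇒ p=14, q=1
i=1: a=1 ⇒ p=15, q=1
i=2: a=4 ⇒ p=74, q=5
i=3: a=1 ⇒ p=89, q=6
fundamental: x₁=89, y₁=6  (since 7921 − 220·36 = 1)

89 6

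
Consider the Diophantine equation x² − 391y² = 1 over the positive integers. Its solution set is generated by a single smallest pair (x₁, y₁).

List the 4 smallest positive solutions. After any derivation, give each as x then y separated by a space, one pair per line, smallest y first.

7338680 371133
107712448284799 5447252648880
1580934379957370111960 79951288138564985667
23203943031010998074028940801 1173473838473442730776750240

√391 = [19; 1,3,2,2,1,…,3,1,38, …], period ℓ=16 (even) → k=15
i=0: a=19 ⇒ p=19, q=1
i=1: a=1 ⇒ p=20, q=1
…
i=6: a=1 ⇒ p=1048, q=53
i=7: a=2 ⇒ p=2709, q=137
…
i=11: a=1 ⇒ p=268013, q=13554
…
i=13: a=2 ⇒ p=1660597, q=83980
i=14: a=3 ⇒ p=5678083, q=287153
i=15: a=1 ⇒ p=7338680, q=371133
→ (7338680, 371133).  Check: 7338680²=53856224142400, 391·371133²=53856224142399, difference 1.
k=2:  x_2 = 7338680·7338680+391·371133·371133 = 107712448284799,  y_2 = 7338680·371133+371133·7338680 = 5447252648880
k=3:  x_3 = 7338680·107712448284799+391·371133·5447252648880 = 1580934379957370111960,  y_3 = 7338680·5447252648880+371133·107712448284799 = 79951288138564985667
k=4:  x_4 = 7338680·1580934379957370111960+391·371133·79951288138564985667 = 23203943031010998074028940801,  y_4 = 7338680·79951288138564985667+371133·1580934379957370111960 = 1173473838473442730776750240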